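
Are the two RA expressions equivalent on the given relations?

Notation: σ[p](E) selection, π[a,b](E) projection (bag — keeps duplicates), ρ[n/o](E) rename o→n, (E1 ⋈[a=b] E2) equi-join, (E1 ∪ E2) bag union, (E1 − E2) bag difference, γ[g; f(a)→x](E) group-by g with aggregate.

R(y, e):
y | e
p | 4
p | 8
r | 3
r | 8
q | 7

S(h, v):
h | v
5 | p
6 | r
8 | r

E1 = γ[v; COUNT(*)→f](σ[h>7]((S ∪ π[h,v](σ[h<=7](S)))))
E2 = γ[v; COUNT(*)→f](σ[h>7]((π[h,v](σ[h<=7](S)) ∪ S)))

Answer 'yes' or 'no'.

E1 subexpression sizes:
  S → 3
  S → 3
  σ[h<=7](S) → 2
  π[h,v](σ[h<=7](S)) → 2
  (S ∪ π[h,v](σ[h<=7](S))) → 5
  σ[h>7]((S ∪ π[h,v](σ[h<=7](S)))) → 1
  γ[v; COUNT(*)→f](σ[h>7]((S ∪ π[h,v](σ[h<=7](S))))) → 1
E2 subexpression sizes:
  S → 3
  σ[h<=7](S) → 2
  π[h,v](σ[h<=7](S)) → 2
  S → 3
  (π[h,v](σ[h<=7](S)) ∪ S) → 5
  σ[h>7]((π[h,v](σ[h<=7](S)) ∪ S)) → 1
  γ[v; COUNT(*)→f](σ[h>7]((π[h,v](σ[h<=7](S)) ∪ S))) → 1

E1 and E2 produce the same multiset:
v | f
r | 1

yes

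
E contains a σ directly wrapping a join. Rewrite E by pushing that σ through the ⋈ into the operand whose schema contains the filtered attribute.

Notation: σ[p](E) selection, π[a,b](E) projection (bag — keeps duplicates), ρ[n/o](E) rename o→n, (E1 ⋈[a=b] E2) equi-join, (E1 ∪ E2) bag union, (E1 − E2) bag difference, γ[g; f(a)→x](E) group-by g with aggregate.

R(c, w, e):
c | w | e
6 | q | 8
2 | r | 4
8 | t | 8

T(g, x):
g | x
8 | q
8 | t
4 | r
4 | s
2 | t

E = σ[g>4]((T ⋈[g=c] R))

σ filters on g, owned by the left side.
E' = (σ[g>4](T) ⋈[g=c] R)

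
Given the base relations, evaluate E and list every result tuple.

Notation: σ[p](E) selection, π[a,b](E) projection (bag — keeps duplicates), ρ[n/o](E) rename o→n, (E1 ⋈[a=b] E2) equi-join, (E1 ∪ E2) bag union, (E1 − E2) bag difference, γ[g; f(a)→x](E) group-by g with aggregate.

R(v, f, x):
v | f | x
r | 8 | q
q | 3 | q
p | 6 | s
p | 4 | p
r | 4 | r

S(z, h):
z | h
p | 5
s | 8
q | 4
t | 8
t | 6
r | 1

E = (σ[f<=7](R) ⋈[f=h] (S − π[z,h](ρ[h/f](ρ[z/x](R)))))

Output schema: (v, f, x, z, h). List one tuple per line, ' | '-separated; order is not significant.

Subexpression sizes:
  R → 5
  σ[f<=7](R) → 4
  S → 6
  R → 5
  ρ[z/x](R) → 5
  ρ[h/f](ρ[z/x](R)) → 5
  π[z,h](ρ[h/f](ρ[z/x](R))) → 5
  (S − π[z,h](ρ[h/f](ρ[z/x](R)))) → 6
  (σ[f<=7](R) ⋈[f=h] (S − π[z,h](ρ[h/f](ρ[z/x](R))))) → 3

== RESULT ==
v | f | x | z | h
p | 4 | p | q | 4
p | 6 | s | t | 6
r | 4 | r | q | 4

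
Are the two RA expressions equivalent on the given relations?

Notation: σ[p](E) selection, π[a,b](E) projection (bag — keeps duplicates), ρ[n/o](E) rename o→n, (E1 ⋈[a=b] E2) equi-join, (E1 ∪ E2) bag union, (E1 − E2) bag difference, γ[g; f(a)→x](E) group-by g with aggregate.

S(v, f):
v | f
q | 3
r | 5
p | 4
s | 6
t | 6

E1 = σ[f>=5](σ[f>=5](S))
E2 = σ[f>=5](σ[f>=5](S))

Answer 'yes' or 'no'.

E1 per-node cardinality:
  S → 5
  σ[f>=5](S) → 3
  σ[f>=5](σ[f>=5](S)) → 3
E2 per-node cardinality:
  S → 5
  σ[f>=5](S) → 3
  σ[f>=5](σ[f>=5](S)) → 3

E1 and E2 produce the same multiset:
v | f
r | 5
s | 6
t | 6

yes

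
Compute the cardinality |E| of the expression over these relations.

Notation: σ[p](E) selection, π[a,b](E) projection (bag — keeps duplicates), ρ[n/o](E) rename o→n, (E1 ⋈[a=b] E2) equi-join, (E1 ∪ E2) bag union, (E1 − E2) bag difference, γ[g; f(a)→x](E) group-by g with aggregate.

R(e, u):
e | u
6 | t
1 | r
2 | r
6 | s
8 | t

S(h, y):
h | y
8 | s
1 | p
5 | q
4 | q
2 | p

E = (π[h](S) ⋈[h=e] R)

Row counts bottom-up:
  S → 5
  π[h](S) → 5
  R → 5
  (π[h](S) ⋈[h=e] R) → 3

|E| = 3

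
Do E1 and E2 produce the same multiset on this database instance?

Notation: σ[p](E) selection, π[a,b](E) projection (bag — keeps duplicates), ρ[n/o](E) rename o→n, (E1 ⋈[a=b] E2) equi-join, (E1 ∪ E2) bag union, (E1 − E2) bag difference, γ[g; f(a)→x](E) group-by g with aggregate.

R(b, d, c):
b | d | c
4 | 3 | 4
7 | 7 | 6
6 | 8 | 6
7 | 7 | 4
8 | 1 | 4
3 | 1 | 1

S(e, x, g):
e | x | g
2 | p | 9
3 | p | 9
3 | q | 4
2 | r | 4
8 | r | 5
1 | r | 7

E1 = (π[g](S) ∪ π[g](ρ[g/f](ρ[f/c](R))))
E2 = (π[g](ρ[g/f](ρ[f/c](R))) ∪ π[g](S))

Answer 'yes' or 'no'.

E1 stepwise |·|:
  S → 6
  π[g](S) → 6
  R → 6
  ρ[f/c](R) → 6
  ρ[g/f](ρ[f/c](R)) → 6
  π[g](ρ[g/f](ρ[f/c](R))) → 6
  (π[g](S) ∪ π[g](ρ[g/f](ρ[f/c](R)))) → 12
E2 stepwise |·|:
  R → 6
  ρ[f/c](R) → 6
  ρ[g/f](ρ[f/c](R)) → 6
  π[g](ρ[g/f](ρ[f/c](R))) → 6
  S → 6
  π[g](S) → 6
  (π[g](ρ[g/f](ρ[f/c](R))) ∪ π[g](S)) → 12

E1 and E2 produce the same multiset:
g
1
4
4
4
4
4
5
6
6
7
9
9

yes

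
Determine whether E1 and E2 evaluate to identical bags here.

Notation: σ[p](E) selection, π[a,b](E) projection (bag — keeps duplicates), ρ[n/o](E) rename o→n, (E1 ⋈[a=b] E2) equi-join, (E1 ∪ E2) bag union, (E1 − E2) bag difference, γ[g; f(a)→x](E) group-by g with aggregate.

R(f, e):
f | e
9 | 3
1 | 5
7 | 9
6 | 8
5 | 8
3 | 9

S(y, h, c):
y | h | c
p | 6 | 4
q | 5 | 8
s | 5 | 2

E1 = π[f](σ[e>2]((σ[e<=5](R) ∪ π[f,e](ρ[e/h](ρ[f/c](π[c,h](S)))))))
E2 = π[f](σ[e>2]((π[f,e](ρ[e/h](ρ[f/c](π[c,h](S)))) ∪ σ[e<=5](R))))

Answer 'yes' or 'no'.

E1 per-node cardinality:
  R → 6
  σ[e<=5](R) → 2
  S → 3
  π[c,h](S) → 3
  ρ[f/c](π[c,h](S)) → 3
  ρ[e/h](ρ[f/c](π[c,h](S))) → 3
  π[f,e](ρ[e/h](ρ[f/c](π[c,h](S)))) → 3
  (σ[e<=5](R) ∪ π[f,e](ρ[e/h](ρ[f/c](π[c,h](S))))) → 5
  σ[e>2]((σ[e<=5](R) ∪ π[f,e](ρ[e/h](ρ[f/c](π[c,h](S)))))) → 5
  π[f](σ[e>2]((σ[e<=5](R) ∪ π[f,e](ρ[e/h](ρ[f/c](π[c,h](S))))))) → 5
E2 per-node cardinality:
  S → 3
  π[c,h](S) → 3
  ρ[f/c](π[c,h](S)) → 3
  ρ[e/h](ρ[f/c](π[c,h](S))) → 3
  π[f,e](ρ[e/h](ρ[f/c](π[c,h](S)))) → 3
  R → 6
  σ[e<=5](R) → 2
  (π[f,e](ρ[e/h](ρ[f/c](π[c,h](S)))) ∪ σ[e<=5](R)) → 5
  σ[e>2]((π[f,e](ρ[e/h](ρ[f/c](π[c,h](S)))) ∪ σ[e<=5](R))) → 5
  π[f](σ[e>2]((π[f,e](ρ[e/h](ρ[f/c](π[c,h](S)))) ∪ σ[e<=5](R)))) → 5

E1 and E2 produce the same multiset:
f
1
2
4
8
9

yes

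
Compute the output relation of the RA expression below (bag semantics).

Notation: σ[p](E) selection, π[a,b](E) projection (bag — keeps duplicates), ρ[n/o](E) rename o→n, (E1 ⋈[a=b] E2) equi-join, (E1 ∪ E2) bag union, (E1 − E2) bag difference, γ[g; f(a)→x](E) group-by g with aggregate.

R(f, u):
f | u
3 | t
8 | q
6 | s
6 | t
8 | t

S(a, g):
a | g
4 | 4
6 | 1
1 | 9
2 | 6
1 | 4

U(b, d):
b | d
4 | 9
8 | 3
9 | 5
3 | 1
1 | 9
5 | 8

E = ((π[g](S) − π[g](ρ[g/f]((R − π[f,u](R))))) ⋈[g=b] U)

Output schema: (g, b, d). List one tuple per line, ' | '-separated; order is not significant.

Stepwise |·|:
  S → 5
  π[g](S) → 5
  R → 5
  R → 5
  π[f,u](R) → 5
  (R − π[f,u](R)) → 0
  ρ[g/f]((R − π[f,u](R))) → 0
  π[g](ρ[g/f]((R − π[f,u](R)))) → 0
  (π[g](S) − π[g](ρ[g/f]((R − π[f,u](R))))) → 5
  U → 6
  ((π[g](S) − π[g](ρ[g/f]((R − π[f,u](R))))) ⋈[g=b] U) → 4

== RESULT ==
g | b | d
1 | 1 | 9
4 | 4 | 9
4 | 4 | 9
9 | 9 | 5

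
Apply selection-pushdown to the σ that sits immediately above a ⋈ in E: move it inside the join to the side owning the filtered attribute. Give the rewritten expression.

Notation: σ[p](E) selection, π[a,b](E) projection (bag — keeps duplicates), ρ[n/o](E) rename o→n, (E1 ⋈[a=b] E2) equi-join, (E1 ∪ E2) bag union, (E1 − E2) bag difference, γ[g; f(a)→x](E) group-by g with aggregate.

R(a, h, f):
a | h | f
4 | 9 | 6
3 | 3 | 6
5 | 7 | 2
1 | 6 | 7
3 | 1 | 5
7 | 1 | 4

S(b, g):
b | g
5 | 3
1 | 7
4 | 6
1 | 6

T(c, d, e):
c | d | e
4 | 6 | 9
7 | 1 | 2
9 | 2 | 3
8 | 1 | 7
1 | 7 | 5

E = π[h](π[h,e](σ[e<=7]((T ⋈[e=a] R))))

σ filters on e, owned by the left side.
E' = π[h](π[h,e]((σ[e<=7](T) ⋈[e=a] R)))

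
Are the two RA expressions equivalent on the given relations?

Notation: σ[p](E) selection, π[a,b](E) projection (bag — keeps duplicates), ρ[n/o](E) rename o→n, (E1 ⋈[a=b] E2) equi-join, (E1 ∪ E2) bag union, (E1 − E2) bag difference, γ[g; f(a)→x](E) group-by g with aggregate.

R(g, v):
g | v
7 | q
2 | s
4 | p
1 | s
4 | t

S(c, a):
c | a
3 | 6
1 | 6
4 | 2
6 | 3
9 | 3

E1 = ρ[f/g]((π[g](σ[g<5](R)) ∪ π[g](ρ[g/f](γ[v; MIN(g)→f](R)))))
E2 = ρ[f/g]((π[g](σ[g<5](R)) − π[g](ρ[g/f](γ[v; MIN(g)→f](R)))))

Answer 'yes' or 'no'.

E1 stepwise |·|:
  R → 5
  σ[g<5](R) → 4
  π[g](σ[g<5](R)) → 4
  R → 5
  γ[v; MIN(g)→f](R) → 4
  ρ[g/f](γ[v; MIN(g)→f](R)) → 4
  π[g](ρ[g/f](γ[v; MIN(g)→f](R))) → 4
  (π[g](σ[g<5](R)) ∪ π[g](ρ[g/f](γ[v; MIN(g)→f](R)))) → 8
  ρ[f/g]((π[g](σ[g<5](R)) ∪ π[g](ρ[g/f](γ[v; MIN(g)→f](R))))) → 8
E2 stepwise |·|:
  R → 5
  σ[g<5](R) → 4
  π[g](σ[g<5](R)) → 4
  R → 5
  γ[v; MIN(g)→f](R) → 4
  ρ[g/f](γ[v; MIN(g)→f](R)) → 4
  π[g](ρ[g/f](γ[v; MIN(g)→f](R))) → 4
  (π[g](σ[g<5](R)) − π[g](ρ[g/f](γ[v; MIN(g)→f](R)))) → 1
  ρ[f/g]((π[g](σ[g<5](R)) − π[g](ρ[g/f](γ[v; MIN(g)→f](R))))) → 1

E1 result:
f
1
1
2
4
4
4
4
7
E2 result:
f
2
Witness: (1,) appears 2× in E1 but 0× in E2.

no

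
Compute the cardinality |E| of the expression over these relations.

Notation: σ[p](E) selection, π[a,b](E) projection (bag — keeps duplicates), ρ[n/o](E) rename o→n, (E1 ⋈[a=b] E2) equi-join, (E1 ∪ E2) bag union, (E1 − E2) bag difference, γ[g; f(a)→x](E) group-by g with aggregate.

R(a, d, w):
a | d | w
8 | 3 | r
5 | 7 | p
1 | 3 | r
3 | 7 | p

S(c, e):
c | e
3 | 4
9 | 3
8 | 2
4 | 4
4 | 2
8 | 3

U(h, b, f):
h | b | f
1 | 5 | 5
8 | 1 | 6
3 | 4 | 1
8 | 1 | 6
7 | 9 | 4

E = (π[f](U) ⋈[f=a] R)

Per-node cardinality:
  U → 5
  π[f](U) → 5
  R → 4
  (π[f](U) ⋈[f=a] R) → 2

|E| = 2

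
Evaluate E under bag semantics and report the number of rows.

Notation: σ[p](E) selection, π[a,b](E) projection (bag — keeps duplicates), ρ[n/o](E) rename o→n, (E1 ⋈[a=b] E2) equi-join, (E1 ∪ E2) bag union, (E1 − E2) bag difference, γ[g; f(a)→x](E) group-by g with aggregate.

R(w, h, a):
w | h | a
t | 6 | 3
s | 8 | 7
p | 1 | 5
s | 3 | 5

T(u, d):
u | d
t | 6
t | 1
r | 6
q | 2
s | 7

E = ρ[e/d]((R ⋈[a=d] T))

Subexpression sizes:
  R → 4
  T → 5
  (R ⋈[a=d] T) → 1
  ρ[e/d]((R ⋈[a=d] T)) → 1

|E| = 1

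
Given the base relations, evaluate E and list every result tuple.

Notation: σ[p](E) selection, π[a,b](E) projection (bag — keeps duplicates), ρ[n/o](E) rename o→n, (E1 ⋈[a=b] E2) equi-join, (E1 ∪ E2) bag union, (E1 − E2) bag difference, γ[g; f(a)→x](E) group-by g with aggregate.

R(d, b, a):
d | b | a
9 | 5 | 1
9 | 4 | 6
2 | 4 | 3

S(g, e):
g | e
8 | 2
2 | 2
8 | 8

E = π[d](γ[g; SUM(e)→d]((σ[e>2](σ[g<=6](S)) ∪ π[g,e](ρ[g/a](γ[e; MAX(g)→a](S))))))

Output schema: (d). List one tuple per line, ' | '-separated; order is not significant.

Per-node cardinality:
  S → 3
  σ[g<=6](S) → 1
  σ[e>2](σ[g<=6](S)) → 0
  S → 3
  γ[e; MAX(g)→a](S) → 2
  ρ[g/a](γ[e; MAX(g)→a](S)) → 2
  π[g,e](ρ[g/a](γ[e; MAX(g)→a](S))) → 2
  (σ[e>2](σ[g<=6](S)) ∪ π[g,e](ρ[g/a](γ[e; MAX(g)→a](S)))) → 2
  γ[g; SUM(e)→d]((σ[e>2](σ[g<=6](S)) ∪ π[g,e](ρ[g/a](γ[e; MAX(g)→a](S))))) → 1
  π[d](γ[g; SUM(e)→d]((σ[e>2](σ[g<=6](S)) ∪ π[g,e](ρ[g/a](γ[e; MAX(g)→a](S)))))) → 1

== RESULT ==
d
10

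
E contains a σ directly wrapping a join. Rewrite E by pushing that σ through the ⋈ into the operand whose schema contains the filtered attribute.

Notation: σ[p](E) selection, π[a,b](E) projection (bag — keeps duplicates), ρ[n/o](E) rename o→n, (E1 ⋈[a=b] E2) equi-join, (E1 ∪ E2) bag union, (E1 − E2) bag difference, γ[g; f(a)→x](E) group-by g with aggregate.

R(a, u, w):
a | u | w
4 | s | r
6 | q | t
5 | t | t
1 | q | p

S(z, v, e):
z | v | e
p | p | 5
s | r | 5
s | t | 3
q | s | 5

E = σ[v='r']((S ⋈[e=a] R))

σ filters on v, owned by the left side.
E' = (σ[v='r'](S) ⋈[e=a] R)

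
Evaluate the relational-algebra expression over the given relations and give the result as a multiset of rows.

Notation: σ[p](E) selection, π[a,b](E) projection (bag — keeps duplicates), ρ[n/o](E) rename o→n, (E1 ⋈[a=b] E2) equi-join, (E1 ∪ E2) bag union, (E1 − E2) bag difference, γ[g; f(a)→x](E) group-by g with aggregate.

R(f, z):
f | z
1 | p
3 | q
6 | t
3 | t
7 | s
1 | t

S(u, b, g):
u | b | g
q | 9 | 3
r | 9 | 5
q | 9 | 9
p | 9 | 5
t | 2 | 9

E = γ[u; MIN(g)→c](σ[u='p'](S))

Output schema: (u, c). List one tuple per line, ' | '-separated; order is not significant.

Stepwise |·|:
  S → 5
  σ[u='p'](S) → 1
  γ[u; MIN(g)→c](σ[u='p'](S)) → 1

== RESULT ==
u | c
p | 5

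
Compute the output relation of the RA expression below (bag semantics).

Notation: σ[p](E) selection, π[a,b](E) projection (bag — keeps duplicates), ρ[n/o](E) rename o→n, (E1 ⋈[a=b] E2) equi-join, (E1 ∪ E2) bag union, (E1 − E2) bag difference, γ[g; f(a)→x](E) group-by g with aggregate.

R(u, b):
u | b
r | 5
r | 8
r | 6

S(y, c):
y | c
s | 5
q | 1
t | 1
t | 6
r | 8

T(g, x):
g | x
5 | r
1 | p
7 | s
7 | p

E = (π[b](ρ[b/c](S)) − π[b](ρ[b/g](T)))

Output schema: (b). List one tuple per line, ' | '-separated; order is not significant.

Per-node cardinality:
  S → 5
  ρ[b/c](S) → 5
  π[b](ρ[b/c](S)) → 5
  T → 4
  ρ[b/g](T) → 4
  π[b](ρ[b/g](T)) → 4
  (π[b](ρ[b/c](S)) − π[b](ρ[b/g](T))) → 3

== RESULT ==
b
1
6
8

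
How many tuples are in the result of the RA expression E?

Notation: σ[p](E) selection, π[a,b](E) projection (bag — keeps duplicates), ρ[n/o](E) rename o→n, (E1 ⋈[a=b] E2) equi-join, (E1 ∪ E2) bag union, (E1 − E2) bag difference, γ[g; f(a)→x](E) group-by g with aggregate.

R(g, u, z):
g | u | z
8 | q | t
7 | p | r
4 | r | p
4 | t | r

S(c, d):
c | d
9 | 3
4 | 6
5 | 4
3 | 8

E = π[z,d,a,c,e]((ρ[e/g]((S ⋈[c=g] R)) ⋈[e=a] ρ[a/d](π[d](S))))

Stepwise |·|:
  S → 4
  R → 4
  (S ⋈[c=g] R) → 2
  ρ[e/g]((S ⋈[c=g] R)) → 2
  S → 4
  π[d](S) → 4
  ρ[a/d](π[d](S)) → 4
  (ρ[e/g]((S ⋈[c=g] R)) ⋈[e=a] ρ[a/d](π[d](S))) → 2
  π[z,d,a,c,e]((ρ[e/g]((S ⋈[c=g] R)) ⋈[e=a] ρ[a/d](π[d](S)))) → 2

|E| = 2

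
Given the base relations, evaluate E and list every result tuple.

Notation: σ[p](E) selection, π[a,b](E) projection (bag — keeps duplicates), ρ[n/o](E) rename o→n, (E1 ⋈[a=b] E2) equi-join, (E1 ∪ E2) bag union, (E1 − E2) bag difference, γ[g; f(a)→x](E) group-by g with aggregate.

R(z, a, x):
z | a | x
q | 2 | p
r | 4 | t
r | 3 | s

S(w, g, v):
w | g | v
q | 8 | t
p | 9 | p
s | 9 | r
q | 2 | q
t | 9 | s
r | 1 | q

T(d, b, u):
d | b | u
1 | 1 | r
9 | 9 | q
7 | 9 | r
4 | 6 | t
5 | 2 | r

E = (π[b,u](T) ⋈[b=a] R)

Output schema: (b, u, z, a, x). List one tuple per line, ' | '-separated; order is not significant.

Per-node cardinality:
  T → 5
  π[b,u](T) → 5
  R → 3
  (π[b,u](T) ⋈[b=a] R) → 1

== RESULT ==
b | u | z | a | x
2 | r | q | 2 | p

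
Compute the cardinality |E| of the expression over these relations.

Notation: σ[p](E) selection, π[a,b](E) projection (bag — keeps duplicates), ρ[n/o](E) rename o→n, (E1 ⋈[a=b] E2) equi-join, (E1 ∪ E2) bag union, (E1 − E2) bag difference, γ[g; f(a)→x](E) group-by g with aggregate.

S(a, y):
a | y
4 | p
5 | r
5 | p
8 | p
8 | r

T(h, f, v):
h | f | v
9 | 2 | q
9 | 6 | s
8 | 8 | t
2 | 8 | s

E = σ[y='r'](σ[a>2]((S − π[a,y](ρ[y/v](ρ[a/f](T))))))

Per-node cardinality:
  S → 5
  T → 4
  ρ[a/f](T) → 4
  ρ[y/v](ρ[a/f](T)) → 4
  π[a,y](ρ[y/v](ρ[a/f](T))) → 4
  (S − π[a,y](ρ[y/v](ρ[a/f](T)))) → 5
  σ[a>2]((S − π[a,y](ρ[y/v](ρ[a/f](T))))) → 5
  σ[y='r'](σ[a>2]((S − π[a,y](ρ[y/v](ρ[a/f](T)))))) → 2

|E| = 2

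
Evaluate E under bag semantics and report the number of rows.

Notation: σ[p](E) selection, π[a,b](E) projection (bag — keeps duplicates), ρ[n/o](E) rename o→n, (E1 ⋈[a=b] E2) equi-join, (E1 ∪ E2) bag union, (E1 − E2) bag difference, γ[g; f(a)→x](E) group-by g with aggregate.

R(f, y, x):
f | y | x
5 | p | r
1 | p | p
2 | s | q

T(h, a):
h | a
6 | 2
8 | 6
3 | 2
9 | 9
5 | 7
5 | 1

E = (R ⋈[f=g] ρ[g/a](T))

Stepwise |·|:
  R → 3
  T → 6
  ρ[g/a](T) → 6
  (R ⋈[f=g] ρ[g/a](T)) → 3

|E| = 3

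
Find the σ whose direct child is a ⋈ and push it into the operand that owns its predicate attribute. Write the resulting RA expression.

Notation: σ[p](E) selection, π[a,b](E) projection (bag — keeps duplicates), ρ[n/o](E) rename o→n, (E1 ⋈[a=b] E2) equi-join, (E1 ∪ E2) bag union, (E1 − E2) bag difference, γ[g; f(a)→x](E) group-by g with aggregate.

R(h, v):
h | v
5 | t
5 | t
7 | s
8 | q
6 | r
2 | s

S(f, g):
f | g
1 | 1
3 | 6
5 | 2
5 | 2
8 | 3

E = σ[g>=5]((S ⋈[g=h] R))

σ filters on g, owned by the left side.
E' = (σ[g>=5](S) ⋈[g=h] R)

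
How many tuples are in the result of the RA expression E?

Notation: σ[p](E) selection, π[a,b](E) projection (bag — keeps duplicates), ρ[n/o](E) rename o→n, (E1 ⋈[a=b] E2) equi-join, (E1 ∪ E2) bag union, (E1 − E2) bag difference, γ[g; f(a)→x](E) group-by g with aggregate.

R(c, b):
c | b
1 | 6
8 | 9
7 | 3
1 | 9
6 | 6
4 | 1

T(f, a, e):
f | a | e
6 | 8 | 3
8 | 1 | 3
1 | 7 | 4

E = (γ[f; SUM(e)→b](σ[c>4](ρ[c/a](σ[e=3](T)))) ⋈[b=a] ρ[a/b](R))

Subexpression sizes:
  T → 3
  σ[e=3](T) → 2
  ρ[c/a](σ[e=3](T)) → 2
  σ[c>4](ρ[c/a](σ[e=3](T))) → 1
  γ[f; SUM(e)→b](σ[c>4](ρ[c/a](σ[e=3](T)))) → 1
  R → 6
  ρ[a/b](R) → 6
  (γ[f; SUM(e)→b](σ[c>4](ρ[c/a](σ[e=3](T)))) ⋈[b=a] ρ[a/b](R)) → 1

|E| = 1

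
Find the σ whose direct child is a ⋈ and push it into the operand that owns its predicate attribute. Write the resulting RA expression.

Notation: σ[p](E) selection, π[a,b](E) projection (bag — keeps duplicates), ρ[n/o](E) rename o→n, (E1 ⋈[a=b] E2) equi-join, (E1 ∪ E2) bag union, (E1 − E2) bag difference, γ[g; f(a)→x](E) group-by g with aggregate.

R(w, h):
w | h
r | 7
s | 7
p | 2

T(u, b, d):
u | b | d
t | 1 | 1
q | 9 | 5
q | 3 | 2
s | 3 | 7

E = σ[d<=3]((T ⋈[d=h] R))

σ filters on d, owned by the left side.
E' = (σ[d<=3](T) ⋈[d=h] R)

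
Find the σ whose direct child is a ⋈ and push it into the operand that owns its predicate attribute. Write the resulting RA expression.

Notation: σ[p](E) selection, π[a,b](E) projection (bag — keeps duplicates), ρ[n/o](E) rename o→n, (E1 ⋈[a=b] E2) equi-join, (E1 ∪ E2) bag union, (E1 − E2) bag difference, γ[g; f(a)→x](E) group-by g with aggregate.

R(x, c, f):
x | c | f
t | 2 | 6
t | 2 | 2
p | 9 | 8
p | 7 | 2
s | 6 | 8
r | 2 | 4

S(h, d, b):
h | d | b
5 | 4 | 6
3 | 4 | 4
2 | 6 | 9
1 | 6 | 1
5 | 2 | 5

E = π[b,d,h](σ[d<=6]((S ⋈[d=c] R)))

σ filters on d, owned by the left side.
E' = π[b,d,h]((σ[d<=6](S) ⋈[d=c] R))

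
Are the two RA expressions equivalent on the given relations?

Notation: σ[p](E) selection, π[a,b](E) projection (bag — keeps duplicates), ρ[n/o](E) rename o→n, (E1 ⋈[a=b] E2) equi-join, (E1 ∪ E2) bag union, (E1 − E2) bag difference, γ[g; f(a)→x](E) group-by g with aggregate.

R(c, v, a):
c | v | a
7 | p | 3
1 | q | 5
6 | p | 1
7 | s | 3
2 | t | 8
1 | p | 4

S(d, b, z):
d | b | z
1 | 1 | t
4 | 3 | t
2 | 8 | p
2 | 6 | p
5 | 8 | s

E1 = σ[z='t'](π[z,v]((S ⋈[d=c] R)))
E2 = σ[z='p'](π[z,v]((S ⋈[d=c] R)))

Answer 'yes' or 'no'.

E1 subexpression sizes:
  S → 5
  R → 6
  (S ⋈[d=c] R) → 4
  π[z,v]((S ⋈[d=c] R)) → 4
  σ[z='t'](π[z,v]((S ⋈[d=c] R))) → 2
E2 subexpression sizes:
  S → 5
  R → 6
  (S ⋈[d=c] R) → 4
  π[z,v]((S ⋈[d=c] R)) → 4
  σ[z='p'](π[z,v]((S ⋈[d=c] R))) → 2

E1 result:
z | v
t | p
t | q
E2 result:
z | v
p | t
p | t
Witness: ('p', 't') appears 0× in E1 but 2× in E2.

no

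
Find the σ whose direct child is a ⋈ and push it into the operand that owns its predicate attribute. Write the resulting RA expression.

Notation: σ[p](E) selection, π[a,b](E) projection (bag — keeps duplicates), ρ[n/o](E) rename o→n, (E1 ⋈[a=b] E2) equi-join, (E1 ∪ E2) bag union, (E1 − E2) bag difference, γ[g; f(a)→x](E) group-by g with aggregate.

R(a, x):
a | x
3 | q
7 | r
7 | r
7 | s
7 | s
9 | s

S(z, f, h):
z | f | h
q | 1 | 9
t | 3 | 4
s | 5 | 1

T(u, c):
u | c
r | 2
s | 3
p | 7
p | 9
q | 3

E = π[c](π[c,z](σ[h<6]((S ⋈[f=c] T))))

σ filters on h, owned by the left side.
E' = π[c](π[c,z]((σ[h<6](S) ⋈[f=c] T)))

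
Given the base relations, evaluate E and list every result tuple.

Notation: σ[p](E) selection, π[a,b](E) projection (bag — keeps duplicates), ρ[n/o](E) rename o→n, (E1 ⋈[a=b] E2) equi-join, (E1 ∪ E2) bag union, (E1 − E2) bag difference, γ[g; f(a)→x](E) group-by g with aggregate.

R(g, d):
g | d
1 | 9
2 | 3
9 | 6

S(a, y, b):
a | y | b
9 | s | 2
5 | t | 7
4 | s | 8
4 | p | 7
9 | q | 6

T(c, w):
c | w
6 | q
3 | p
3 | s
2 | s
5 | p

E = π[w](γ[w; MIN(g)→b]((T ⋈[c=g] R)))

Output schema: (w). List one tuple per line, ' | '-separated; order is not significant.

Row counts bottom-up:
  T → 5
  R → 3
  (T ⋈[c=g] R) → 1
  γ[w; MIN(g)→b]((T ⋈[c=g] R)) → 1
  π[w](γ[w; MIN(g)→b]((T ⋈[c=g] R))) → 1

== RESULT ==
w
s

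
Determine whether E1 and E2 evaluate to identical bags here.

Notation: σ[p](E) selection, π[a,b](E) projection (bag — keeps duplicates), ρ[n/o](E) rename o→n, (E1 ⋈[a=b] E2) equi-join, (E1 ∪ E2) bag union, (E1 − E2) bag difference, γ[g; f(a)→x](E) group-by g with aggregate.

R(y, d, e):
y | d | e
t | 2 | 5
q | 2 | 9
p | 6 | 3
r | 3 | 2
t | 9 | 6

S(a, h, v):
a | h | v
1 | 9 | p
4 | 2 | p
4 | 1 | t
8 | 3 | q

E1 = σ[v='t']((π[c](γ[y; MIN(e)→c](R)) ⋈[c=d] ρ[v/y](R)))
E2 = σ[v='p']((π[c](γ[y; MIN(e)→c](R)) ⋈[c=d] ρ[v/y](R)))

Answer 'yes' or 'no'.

E1 stepwise |·|:
  R → 5
  γ[y; MIN(e)→c](R) → 4
  π[c](γ[y; MIN(e)→c](R)) → 4
  R → 5
  ρ[v/y](R) → 5
  (π[c](γ[y; MIN(e)→c](R)) ⋈[c=d] ρ[v/y](R)) → 4
  σ[v='t']((π[c](γ[y; MIN(e)→c](R)) ⋈[c=d] ρ[v/y](R))) → 2
E2 stepwise |·|:
  R → 5
  γ[y; MIN(e)→c](R) → 4
  π[c](γ[y; MIN(e)→c](R)) → 4
  R → 5
  ρ[v/y](R) → 5
  (π[c](γ[y; MIN(e)→c](R)) ⋈[c=d] ρ[v/y](R)) → 4
  σ[v='p']((π[c](γ[y; MIN(e)→c](R)) ⋈[c=d] ρ[v/y](R))) → 0

E1 result:
c | v | d | e
2 | t | 2 | 5
9 | t | 9 | 6
E2 result:
c | v | d | e
(0 rows)
Witness: (2, 't', 2, 5) appears 1× in E1 but 0× in E2.

no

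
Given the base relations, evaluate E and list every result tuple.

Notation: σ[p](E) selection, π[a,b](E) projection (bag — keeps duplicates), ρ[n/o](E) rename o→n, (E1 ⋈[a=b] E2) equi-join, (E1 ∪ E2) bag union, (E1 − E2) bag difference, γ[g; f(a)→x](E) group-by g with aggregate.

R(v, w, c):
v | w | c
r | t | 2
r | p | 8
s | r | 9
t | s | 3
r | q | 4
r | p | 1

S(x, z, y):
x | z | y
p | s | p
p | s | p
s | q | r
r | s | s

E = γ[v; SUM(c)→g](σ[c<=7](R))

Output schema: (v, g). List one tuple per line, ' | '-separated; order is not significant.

Row counts bottom-up:
  R → 6
  σ[c<=7](R) → 4
  γ[v; SUM(c)→g](σ[c<=7](R)) → 2

== RESULT ==
v | g
r | 7
t | 3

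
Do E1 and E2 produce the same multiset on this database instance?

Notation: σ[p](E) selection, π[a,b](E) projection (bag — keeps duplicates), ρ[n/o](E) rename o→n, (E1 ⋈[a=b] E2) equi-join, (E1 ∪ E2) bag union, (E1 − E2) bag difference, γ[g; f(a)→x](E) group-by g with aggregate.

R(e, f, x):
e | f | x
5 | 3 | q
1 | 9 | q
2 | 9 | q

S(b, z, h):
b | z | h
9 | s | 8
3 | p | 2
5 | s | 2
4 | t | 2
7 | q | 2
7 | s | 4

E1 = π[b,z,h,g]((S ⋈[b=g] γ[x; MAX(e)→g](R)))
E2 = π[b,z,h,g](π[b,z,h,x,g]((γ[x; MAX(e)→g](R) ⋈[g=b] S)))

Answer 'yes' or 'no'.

E1 row counts bottom-up:
  S → 6
  R → 3
  γ[x; MAX(e)→g](R) → 1
  (S ⋈[b=g] γ[x; MAX(e)→g](R)) → 1
  π[b,z,h,g]((S ⋈[b=g] γ[x; MAX(e)→g](R))) → 1
E2 row counts bottom-up:
  R → 3
  γ[x; MAX(e)→g](R) → 1
  S → 6
  (γ[x; MAX(e)→g](R) ⋈[g=b] S) → 1
  π[b,z,h,x,g]((γ[x; MAX(e)→g](R) ⋈[g=b] S)) → 1
  π[b,z,h,g](π[b,z,h,x,g]((γ[x; MAX(e)→g](R) ⋈[g=b] S))) → 1

E1 and E2 produce the same multiset:
b | z | h | g
5 | s | 2 | 5

yes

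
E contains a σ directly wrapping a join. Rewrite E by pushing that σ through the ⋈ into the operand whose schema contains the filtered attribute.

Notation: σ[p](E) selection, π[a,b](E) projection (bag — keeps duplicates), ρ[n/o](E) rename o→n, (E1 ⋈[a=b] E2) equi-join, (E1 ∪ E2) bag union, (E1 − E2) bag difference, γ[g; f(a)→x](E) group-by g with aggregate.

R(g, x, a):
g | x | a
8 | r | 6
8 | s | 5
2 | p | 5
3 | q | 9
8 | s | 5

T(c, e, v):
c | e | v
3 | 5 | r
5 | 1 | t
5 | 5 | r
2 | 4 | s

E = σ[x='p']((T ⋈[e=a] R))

σ filters on x, owned by the right side.
E' = (T ⋈[e=a] σ[x='p'](R))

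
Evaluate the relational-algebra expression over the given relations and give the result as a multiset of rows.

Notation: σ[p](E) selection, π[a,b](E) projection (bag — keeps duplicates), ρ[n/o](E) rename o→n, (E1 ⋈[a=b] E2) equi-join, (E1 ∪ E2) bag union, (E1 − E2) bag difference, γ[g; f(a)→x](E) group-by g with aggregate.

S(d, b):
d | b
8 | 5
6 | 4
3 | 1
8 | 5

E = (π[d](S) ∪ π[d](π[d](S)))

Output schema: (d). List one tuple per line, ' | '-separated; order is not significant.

Stepwise |·|:
  S → 4
  π[d](S) → 4
  S → 4
  π[d](S) → 4
  π[d](π[d](S)) → 4
  (π[d](S) ∪ π[d](π[d](S))) → 8

== RESULT ==
d
3
3
6
6
8
8
8
8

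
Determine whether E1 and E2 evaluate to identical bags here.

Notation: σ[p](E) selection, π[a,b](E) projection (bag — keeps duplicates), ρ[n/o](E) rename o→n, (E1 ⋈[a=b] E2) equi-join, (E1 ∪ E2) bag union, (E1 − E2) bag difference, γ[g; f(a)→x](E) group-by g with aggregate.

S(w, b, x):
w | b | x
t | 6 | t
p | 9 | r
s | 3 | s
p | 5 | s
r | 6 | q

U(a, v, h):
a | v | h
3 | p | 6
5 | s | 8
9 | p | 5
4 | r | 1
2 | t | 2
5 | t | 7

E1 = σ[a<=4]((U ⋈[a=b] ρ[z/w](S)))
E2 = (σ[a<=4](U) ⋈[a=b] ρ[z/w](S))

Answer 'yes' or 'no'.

E1 subexpression sizes:
  U → 6
  S → 5
  ρ[z/w](S) → 5
  (U ⋈[a=b] ρ[z/w](S)) → 4
  σ[a<=4]((U ⋈[a=b] ρ[z/w](S))) → 1
E2 subexpression sizes:
  U → 6
  σ[a<=4](U) → 3
  S → 5
  ρ[z/w](S) → 5
  (σ[a<=4](U) ⋈[a=b] ρ[z/w](S)) → 1

E1 and E2 produce the same multiset:
a | v | h | z | b | x
3 | p | 6 | s | 3 | s

yes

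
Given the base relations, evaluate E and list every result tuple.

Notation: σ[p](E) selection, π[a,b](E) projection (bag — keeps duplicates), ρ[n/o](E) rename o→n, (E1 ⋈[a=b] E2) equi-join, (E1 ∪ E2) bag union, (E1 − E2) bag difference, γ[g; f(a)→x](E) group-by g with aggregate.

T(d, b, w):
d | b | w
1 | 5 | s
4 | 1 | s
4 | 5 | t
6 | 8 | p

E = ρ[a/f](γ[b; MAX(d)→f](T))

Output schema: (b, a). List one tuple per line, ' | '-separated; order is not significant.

Subexpression sizes:
  T → 4
  γ[b; MAX(d)→f](T) → 3
  ρ[a/f](γ[b; MAX(d)→f](T)) → 3

== RESULT ==
b | a
1 | 4
5 | 4
8 | 6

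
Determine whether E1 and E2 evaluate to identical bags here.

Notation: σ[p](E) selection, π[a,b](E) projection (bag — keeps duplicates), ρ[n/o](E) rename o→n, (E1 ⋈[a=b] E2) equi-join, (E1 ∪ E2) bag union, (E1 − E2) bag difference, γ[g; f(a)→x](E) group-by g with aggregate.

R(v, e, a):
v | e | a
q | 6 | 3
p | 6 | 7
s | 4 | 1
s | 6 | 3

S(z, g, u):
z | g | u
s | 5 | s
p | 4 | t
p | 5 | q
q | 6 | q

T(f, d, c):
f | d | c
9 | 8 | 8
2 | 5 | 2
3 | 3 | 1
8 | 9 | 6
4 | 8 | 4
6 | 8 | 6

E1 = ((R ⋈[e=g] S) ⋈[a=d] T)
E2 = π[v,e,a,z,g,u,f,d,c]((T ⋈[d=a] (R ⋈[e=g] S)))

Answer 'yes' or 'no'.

E1 stepwise |·|:
  R → 4
  S → 4
  (R ⋈[e=g] S) → 4
  T → 6
  ((R ⋈[e=g] S) ⋈[a=d] T) → 2
E2 stepwise |·|:
  T → 6
  R → 4
  S → 4
  (R ⋈[e=g] S) → 4
  (T ⋈[d=a] (R ⋈[e=g] S)) → 2
  π[v,e,a,z,g,u,f,d,c]((T ⋈[d=a] (R ⋈[e=g] S))) → 2

E1 and E2 produce the same multiset:
v | e | a | z | g | u | f | d | c
q | 6 | 3 | q | 6 | q | 3 | 3 | 1
s | 6 | 3 | q | 6 | q | 3 | 3 | 1

yes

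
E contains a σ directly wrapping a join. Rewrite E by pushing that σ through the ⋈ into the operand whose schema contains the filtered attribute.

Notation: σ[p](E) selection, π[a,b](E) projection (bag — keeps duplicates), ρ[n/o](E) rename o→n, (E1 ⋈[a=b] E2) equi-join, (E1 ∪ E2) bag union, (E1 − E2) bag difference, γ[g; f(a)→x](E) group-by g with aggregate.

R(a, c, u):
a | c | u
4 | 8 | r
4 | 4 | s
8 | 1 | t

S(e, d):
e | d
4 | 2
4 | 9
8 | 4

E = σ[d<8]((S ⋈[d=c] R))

σ filters on d, owned by the left side.
E' = (σ[d<8](S) ⋈[d=c] R)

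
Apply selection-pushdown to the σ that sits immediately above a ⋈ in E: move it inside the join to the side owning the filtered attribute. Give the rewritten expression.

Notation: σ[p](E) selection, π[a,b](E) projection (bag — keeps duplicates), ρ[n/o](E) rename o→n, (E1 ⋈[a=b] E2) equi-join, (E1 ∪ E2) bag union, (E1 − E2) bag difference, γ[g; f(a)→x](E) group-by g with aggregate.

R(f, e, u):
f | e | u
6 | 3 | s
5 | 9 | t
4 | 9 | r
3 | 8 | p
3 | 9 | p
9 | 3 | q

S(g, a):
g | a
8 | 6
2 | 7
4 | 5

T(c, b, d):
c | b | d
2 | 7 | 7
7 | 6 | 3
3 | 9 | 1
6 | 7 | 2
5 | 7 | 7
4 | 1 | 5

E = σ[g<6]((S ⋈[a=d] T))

σ filters on g, owned by the left side.
E' = (σ[g<6](S) ⋈[a=d] T)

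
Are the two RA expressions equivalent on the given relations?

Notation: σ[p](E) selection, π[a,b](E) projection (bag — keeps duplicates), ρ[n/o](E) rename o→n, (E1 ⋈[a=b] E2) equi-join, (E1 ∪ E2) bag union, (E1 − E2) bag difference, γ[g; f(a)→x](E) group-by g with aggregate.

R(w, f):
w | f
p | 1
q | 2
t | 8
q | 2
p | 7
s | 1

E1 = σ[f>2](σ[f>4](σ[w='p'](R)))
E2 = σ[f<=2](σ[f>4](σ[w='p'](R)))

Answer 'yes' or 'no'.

E1 subexpression sizes:
  R → 6
  σ[w='p'](R) → 2
  σ[f>4](σ[w='p'](R)) → 1
  σ[f>2](σ[f>4](σ[w='p'](R))) → 1
E2 subexpression sizes:
  R → 6
  σ[w='p'](R) → 2
  σ[f>4](σ[w='p'](R)) → 1
  σ[f<=2](σ[f>4](σ[w='p'](R))) → 0

E1 result:
w | f
p | 7
E2 result:
w | f
(0 rows)
Witness: ('p', 7) appears 1× in E1 but 0× in E2.

no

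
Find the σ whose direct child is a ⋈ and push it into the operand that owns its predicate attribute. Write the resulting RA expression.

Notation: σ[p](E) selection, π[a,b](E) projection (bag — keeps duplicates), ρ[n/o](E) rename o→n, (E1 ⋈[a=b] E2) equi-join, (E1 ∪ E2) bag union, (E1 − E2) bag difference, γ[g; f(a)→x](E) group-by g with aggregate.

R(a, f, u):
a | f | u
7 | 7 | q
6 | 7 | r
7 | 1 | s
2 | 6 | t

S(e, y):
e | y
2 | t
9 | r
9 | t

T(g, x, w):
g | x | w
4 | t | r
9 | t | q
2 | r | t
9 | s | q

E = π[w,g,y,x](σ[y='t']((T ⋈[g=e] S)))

σ filters on y, owned by the right side.
E' = π[w,g,y,x]((T ⋈[g=e] σ[y='t'](S)))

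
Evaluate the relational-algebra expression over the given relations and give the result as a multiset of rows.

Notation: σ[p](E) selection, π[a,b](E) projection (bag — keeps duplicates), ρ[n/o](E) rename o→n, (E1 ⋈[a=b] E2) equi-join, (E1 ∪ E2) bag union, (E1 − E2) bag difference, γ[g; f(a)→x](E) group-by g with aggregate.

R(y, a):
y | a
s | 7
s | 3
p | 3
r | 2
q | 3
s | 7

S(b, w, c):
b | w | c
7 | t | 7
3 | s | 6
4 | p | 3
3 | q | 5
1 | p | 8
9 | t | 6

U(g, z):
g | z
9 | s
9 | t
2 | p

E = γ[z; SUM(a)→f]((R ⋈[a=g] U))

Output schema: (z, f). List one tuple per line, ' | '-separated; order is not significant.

Subexpression sizes:
  R → 6
  U → 3
  (R ⋈[a=g] U) → 1
  γ[z; SUM(a)→f]((R ⋈[a=g] U)) → 1

== RESULT ==
z | f
p | 2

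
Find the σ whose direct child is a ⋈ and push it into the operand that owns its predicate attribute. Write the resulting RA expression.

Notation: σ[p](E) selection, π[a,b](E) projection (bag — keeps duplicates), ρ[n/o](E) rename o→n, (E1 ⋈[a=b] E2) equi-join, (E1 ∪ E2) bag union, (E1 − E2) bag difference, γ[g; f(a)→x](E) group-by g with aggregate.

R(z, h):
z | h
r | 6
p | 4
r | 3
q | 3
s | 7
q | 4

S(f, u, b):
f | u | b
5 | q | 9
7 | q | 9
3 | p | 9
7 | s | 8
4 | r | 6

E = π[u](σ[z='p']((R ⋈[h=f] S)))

σ filters on z, owned by the left side.
E' = π[u]((σ[z='p'](R) ⋈[h=f] S))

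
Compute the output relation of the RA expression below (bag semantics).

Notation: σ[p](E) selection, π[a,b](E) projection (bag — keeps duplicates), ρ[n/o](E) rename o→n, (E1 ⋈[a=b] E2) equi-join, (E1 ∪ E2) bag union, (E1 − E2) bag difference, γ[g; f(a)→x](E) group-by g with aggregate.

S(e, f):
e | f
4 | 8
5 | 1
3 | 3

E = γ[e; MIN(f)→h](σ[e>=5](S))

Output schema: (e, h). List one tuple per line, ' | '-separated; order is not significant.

Stepwise |·|:
  S → 3
  σ[e>=5](S) → 1
  γ[e; MIN(f)→h](σ[e>=5](S)) → 1

== RESULT ==
e | h
5 | 1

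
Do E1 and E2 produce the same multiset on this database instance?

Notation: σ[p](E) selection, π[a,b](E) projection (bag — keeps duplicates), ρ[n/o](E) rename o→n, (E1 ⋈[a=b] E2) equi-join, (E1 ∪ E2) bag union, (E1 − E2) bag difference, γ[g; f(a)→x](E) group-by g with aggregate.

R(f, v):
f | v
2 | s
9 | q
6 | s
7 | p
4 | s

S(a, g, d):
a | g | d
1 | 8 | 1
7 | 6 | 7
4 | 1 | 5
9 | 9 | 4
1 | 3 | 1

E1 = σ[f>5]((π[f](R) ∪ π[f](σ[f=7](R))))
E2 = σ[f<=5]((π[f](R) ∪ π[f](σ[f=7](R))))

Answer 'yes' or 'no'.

E1 row counts bottom-up:
  R → 5
  π[f](R) → 5
  R → 5
  σ[f=7](R) → 1
  π[f](σ[f=7](R)) → 1
  (π[f](R) ∪ π[f](σ[f=7](R))) → 6
  σ[f>5]((π[f](R) ∪ π[f](σ[f=7](R)))) → 4
E2 row counts bottom-up:
  R → 5
  π[f](R) → 5
  R → 5
  σ[f=7](R) → 1
  π[f](σ[f=7](R)) → 1
  (π[f](R) ∪ π[f](σ[f=7](R))) → 6
  σ[f<=5]((π[f](R) ∪ π[f](σ[f=7](R)))) → 2

E1 result:
f
6
7
7
9
E2 result:
f
2
4
Witness: (6,) appears 1× in E1 but 0× in E2.

no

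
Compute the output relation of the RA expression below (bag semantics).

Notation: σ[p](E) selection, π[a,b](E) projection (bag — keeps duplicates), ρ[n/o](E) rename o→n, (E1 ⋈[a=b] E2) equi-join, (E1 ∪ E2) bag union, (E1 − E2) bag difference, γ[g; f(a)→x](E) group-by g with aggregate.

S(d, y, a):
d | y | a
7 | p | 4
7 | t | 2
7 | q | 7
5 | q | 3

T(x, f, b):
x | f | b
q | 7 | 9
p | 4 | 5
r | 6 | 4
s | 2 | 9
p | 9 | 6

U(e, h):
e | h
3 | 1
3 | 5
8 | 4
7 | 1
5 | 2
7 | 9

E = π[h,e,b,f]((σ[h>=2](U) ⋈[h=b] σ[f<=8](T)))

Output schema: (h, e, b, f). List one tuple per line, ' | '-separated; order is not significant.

Subexpression sizes:
  U → 6
  σ[h>=2](U) → 4
  T → 5
  σ[f<=8](T) → 4
  (σ[h>=2](U) ⋈[h=b] σ[f<=8](T)) → 4
  π[h,e,b,f]((σ[h>=2](U) ⋈[h=b] σ[f<=8](T))) → 4

== RESULT ==
h | e | b | f
4 | 8 | 4 | 6
5 | 3 | 5 | 4
9 | 7 | 9 | 2
9 | 7 | 9 | 7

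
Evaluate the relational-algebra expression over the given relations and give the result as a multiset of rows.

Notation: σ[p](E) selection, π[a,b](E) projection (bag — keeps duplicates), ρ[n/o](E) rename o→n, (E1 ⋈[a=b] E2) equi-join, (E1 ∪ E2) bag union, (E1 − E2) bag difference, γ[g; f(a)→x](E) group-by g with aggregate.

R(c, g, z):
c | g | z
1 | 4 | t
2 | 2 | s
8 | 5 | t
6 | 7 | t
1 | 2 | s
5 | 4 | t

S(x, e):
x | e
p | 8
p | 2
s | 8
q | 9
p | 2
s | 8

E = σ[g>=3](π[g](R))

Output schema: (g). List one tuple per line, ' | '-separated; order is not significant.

Subexpression sizes:
  R → 6
  π[g](R) → 6
  σ[g>=3](π[g](R)) → 4

== RESULT ==
g
4
4
5
7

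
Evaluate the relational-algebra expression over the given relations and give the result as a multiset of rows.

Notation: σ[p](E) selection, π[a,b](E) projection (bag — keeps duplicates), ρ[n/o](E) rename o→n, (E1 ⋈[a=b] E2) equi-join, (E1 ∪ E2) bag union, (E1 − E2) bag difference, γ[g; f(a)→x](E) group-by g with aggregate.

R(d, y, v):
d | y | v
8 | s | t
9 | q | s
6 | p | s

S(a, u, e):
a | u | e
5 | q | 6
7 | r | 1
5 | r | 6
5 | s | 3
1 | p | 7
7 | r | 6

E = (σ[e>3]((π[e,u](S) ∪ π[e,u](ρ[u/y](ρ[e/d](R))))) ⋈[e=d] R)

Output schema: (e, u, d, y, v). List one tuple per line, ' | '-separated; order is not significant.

Subexpression sizes:
  S → 6
  π[e,u](S) → 6
  R → 3
  ρ[e/d](R) → 3
  ρ[u/y](ρ[e/d](R)) → 3
  π[e,u](ρ[u/y](ρ[e/d](R))) → 3
  (π[e,u](S) ∪ π[e,u](ρ[u/y](ρ[e/d](R)))) → 9
  σ[e>3]((π[e,u](S) ∪ π[e,u](ρ[u/y](ρ[e/d](R))))) → 7
  R → 3
  (σ[e>3]((π[e,u](S) ∪ π[e,u](ρ[u/y](ρ[e/d](R))))) ⋈[e=d] R) → 6

== RESULT ==
e | u | d | y | v
6 | p | 6 | p | s
6 | q | 6 | p | s
6 | r | 6 | p | s
6 | r | 6 | p | s
8 | s | 8 | s | t
9 | q | 9 | q | s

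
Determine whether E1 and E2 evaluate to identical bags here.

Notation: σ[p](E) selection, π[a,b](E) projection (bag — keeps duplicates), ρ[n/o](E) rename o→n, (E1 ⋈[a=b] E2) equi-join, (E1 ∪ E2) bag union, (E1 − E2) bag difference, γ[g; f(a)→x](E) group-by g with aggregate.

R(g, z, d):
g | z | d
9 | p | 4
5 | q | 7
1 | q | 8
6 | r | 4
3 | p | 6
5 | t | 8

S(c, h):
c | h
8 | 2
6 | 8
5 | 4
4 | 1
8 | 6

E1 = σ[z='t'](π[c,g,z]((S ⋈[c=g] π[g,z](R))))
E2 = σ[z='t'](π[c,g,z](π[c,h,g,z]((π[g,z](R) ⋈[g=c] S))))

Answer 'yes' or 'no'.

E1 per-node cardinality:
  S → 5
  R → 6
  π[g,z](R) → 6
  (S ⋈[c=g] π[g,z](R)) → 3
  π[c,g,z]((S ⋈[c=g] π[g,z](R))) → 3
  σ[z='t'](π[c,g,z]((S ⋈[c=g] π[g,z](R)))) → 1
E2 per-node cardinality:
  R → 6
  π[g,z](R) → 6
  S → 5
  (π[g,z](R) ⋈[g=c] S) → 3
  π[c,h,g,z]((π[g,z](R) ⋈[g=c] S)) → 3
  π[c,g,z](π[c,h,g,z]((π[g,z](R) ⋈[g=c] S))) → 3
  σ[z='t'](π[c,g,z](π[c,h,g,z]((π[g,z](R) ⋈[g=c] S)))) → 1

E1 and E2 produce the same multiset:
c | g | z
5 | 5 | t

yes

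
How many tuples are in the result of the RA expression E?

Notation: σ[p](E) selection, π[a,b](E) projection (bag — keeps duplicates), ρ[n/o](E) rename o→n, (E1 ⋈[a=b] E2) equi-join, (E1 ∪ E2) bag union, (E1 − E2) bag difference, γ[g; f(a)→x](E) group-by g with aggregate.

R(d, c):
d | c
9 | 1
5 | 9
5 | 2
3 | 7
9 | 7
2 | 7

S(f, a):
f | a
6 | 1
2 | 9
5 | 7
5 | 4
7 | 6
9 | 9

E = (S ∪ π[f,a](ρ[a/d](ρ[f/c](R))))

Stepwise |·|:
  S → 6
  R → 6
  ρ[f/c](R) → 6
  ρ[a/d](ρ[f/c](R)) → 6
  π[f,a](ρ[a/d](ρ[f/c](R))) → 6
  (S ∪ π[f,a](ρ[a/d](ρ[f/c](R)))) → 12

|E| = 12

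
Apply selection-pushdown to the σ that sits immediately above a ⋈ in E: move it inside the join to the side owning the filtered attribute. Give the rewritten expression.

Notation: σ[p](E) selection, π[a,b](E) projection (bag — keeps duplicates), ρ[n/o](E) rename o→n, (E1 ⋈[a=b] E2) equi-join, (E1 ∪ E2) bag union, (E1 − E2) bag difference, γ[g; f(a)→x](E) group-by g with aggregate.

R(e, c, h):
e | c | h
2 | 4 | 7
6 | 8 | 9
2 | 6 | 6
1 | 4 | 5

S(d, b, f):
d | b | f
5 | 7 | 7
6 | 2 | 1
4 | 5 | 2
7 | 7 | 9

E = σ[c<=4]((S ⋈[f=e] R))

σ filters on c, owned by the right side.
E' = (S ⋈[f=e] σ[c<=4](R))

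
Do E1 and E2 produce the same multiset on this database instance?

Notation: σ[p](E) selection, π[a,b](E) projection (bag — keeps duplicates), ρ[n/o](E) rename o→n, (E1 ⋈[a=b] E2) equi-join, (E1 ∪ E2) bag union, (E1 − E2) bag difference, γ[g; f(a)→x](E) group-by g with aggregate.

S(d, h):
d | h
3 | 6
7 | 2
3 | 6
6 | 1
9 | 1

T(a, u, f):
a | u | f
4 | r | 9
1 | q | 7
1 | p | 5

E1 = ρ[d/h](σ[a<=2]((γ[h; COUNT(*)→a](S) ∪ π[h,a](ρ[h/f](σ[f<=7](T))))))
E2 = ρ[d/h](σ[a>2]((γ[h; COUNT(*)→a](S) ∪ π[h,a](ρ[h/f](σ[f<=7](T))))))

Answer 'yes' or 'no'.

E1 subexpression sizes:
  S → 5
  γ[h; COUNT(*)→a](S) → 3
  T → 3
  σ[f<=7](T) → 2
  ρ[h/f](σ[f<=7](T)) → 2
  π[h,a](ρ[h/f](σ[f<=7](T))) → 2
  (γ[h; COUNT(*)→a](S) ∪ π[h,a](ρ[h/f](σ[f<=7](T)))) → 5
  σ[a<=2]((γ[h; COUNT(*)→a](S) ∪ π[h,a](ρ[h/f](σ[f<=7](T))))) → 5
  ρ[d/h](σ[a<=2]((γ[h; COUNT(*)→a](S) ∪ π[h,a](ρ[h/f](σ[f<=7](T)))))) → 5
E2 subexpression sizes:
  S → 5
  γ[h; COUNT(*)→a](S) → 3
  T → 3
  σ[f<=7](T) → 2
  ρ[h/f](σ[f<=7](T)) → 2
  π[h,a](ρ[h/f](σ[f<=7](T))) → 2
  (γ[h; COUNT(*)→a](S) ∪ π[h,a](ρ[h/f](σ[f<=7](T)))) → 5
  σ[a>2]((γ[h; COUNT(*)→a](S) ∪ π[h,a](ρ[h/f](σ[f<=7](T))))) → 0
  ρ[d/h](σ[a>2]((γ[h; COUNT(*)→a](S) ∪ π[h,a](ρ[h/f](σ[f<=7](T)))))) → 0

E1 result:
d | a
1 | 2
2 | 1
5 | 1
6 | 2
7 | 1
E2 result:
d | a
(0 rows)
Witness: (6, 2) appears 1× in E1 but 0× in E2.

no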